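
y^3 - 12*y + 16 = (y - 2)^2*(y + 4)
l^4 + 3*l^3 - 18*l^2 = l^2*(l - 3)*(l + 6)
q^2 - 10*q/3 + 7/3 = (q - 7/3)*(q - 1)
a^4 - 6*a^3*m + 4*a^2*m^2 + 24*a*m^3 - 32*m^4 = (a - 4*m)*(a - 2*m)^2*(a + 2*m)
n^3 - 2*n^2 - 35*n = n*(n - 7)*(n + 5)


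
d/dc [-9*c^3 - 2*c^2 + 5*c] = -27*c^2 - 4*c + 5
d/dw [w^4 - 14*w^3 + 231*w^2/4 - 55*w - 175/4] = 4*w^3 - 42*w^2 + 231*w/2 - 55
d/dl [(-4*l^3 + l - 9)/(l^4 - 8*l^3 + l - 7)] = ((1 - 12*l^2)*(l^4 - 8*l^3 + l - 7) + (4*l^3 - l + 9)*(4*l^3 - 24*l^2 + 1))/(l^4 - 8*l^3 + l - 7)^2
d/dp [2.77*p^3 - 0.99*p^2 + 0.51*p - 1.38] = 8.31*p^2 - 1.98*p + 0.51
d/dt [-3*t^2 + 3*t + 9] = 3 - 6*t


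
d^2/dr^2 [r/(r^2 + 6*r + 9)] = 2*(r - 6)/(r^4 + 12*r^3 + 54*r^2 + 108*r + 81)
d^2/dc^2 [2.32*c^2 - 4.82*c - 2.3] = 4.64000000000000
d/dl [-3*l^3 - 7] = -9*l^2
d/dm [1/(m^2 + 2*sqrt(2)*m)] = 2*(-m - sqrt(2))/(m^2*(m + 2*sqrt(2))^2)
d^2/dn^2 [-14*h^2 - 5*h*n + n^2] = 2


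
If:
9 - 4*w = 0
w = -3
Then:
No Solution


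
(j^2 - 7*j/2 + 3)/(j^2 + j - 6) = (j - 3/2)/(j + 3)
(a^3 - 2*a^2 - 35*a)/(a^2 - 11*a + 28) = a*(a + 5)/(a - 4)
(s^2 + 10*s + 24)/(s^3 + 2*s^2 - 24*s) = (s + 4)/(s*(s - 4))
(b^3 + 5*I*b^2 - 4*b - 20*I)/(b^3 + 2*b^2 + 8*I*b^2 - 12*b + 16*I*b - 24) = (b^2 + b*(-2 + 5*I) - 10*I)/(b^2 + 8*I*b - 12)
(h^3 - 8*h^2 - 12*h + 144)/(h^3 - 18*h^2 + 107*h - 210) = (h^2 - 2*h - 24)/(h^2 - 12*h + 35)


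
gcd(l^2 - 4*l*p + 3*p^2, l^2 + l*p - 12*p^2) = -l + 3*p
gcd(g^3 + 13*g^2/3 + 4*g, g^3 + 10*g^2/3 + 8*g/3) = g^2 + 4*g/3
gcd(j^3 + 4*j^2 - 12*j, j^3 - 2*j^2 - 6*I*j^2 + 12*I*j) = j^2 - 2*j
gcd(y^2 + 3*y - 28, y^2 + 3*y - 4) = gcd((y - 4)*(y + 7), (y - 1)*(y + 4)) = 1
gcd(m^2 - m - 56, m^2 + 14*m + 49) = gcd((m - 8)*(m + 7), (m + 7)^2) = m + 7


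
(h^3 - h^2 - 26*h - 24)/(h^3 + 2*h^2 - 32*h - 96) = (h + 1)/(h + 4)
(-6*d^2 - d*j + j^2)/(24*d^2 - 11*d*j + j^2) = (-2*d - j)/(8*d - j)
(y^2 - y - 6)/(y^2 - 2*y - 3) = (y + 2)/(y + 1)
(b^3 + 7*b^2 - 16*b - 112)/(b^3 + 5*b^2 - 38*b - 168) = (b - 4)/(b - 6)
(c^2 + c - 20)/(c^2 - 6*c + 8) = (c + 5)/(c - 2)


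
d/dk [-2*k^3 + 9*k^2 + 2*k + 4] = -6*k^2 + 18*k + 2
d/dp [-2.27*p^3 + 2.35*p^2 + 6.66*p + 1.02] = -6.81*p^2 + 4.7*p + 6.66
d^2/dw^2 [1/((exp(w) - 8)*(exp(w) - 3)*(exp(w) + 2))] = (9*exp(5*w) - 99*exp(4*w) + 328*exp(3*w) - 486*exp(2*w) + 1732*exp(w) - 96)*exp(w)/(exp(9*w) - 27*exp(8*w) + 249*exp(7*w) - 693*exp(6*w) - 2094*exp(5*w) + 12132*exp(4*w) + 1736*exp(3*w) - 61632*exp(2*w) + 13824*exp(w) + 110592)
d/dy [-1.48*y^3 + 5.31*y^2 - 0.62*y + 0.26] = -4.44*y^2 + 10.62*y - 0.62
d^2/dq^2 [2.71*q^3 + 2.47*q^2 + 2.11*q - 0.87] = 16.26*q + 4.94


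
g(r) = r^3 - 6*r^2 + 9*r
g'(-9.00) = 360.00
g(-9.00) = -1296.00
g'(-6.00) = 189.00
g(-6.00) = -486.00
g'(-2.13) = 48.17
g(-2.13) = -56.05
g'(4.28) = 12.60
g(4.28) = 7.01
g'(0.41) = 4.58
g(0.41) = 2.75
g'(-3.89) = 101.08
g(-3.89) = -184.67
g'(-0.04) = 9.48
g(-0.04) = -0.37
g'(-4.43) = 121.03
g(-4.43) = -244.56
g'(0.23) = 6.40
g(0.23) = 1.76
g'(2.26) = -2.80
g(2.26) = 1.24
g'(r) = 3*r^2 - 12*r + 9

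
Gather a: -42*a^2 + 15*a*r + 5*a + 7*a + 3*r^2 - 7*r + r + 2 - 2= -42*a^2 + a*(15*r + 12) + 3*r^2 - 6*r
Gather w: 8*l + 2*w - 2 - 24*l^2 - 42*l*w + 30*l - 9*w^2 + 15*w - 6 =-24*l^2 + 38*l - 9*w^2 + w*(17 - 42*l) - 8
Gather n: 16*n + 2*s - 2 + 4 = 16*n + 2*s + 2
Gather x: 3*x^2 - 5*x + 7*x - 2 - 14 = 3*x^2 + 2*x - 16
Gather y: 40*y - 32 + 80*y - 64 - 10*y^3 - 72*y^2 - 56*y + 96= -10*y^3 - 72*y^2 + 64*y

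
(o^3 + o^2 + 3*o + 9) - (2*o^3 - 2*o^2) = -o^3 + 3*o^2 + 3*o + 9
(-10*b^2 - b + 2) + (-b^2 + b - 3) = -11*b^2 - 1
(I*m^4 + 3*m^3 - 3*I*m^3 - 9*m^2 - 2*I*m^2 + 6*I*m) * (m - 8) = I*m^5 + 3*m^4 - 11*I*m^4 - 33*m^3 + 22*I*m^3 + 72*m^2 + 22*I*m^2 - 48*I*m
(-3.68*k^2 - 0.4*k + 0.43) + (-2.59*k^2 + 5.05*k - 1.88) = -6.27*k^2 + 4.65*k - 1.45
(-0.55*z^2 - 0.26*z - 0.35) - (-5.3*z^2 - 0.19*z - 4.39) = 4.75*z^2 - 0.07*z + 4.04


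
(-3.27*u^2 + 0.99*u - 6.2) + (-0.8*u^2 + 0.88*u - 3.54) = -4.07*u^2 + 1.87*u - 9.74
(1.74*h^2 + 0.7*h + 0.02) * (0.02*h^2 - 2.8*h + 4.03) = 0.0348*h^4 - 4.858*h^3 + 5.0526*h^2 + 2.765*h + 0.0806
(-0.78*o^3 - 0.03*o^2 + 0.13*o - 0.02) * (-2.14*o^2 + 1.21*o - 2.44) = 1.6692*o^5 - 0.8796*o^4 + 1.5887*o^3 + 0.2733*o^2 - 0.3414*o + 0.0488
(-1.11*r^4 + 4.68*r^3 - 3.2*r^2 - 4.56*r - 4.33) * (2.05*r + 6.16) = -2.2755*r^5 + 2.7564*r^4 + 22.2688*r^3 - 29.06*r^2 - 36.9661*r - 26.6728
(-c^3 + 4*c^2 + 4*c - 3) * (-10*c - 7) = 10*c^4 - 33*c^3 - 68*c^2 + 2*c + 21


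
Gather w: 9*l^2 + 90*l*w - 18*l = 9*l^2 + 90*l*w - 18*l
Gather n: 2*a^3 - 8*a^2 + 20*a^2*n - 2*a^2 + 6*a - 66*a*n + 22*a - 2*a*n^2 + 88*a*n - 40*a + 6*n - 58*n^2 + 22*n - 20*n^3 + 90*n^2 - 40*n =2*a^3 - 10*a^2 - 12*a - 20*n^3 + n^2*(32 - 2*a) + n*(20*a^2 + 22*a - 12)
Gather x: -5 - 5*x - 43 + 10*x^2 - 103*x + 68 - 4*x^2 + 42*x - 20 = 6*x^2 - 66*x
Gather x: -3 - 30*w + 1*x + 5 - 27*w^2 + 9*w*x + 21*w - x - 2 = -27*w^2 + 9*w*x - 9*w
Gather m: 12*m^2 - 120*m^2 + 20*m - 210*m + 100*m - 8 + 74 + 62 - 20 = -108*m^2 - 90*m + 108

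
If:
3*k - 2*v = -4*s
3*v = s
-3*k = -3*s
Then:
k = 0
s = 0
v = 0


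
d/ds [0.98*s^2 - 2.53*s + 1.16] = 1.96*s - 2.53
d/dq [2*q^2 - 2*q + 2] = 4*q - 2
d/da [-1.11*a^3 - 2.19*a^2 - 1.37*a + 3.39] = -3.33*a^2 - 4.38*a - 1.37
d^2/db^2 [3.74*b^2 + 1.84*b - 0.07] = 7.48000000000000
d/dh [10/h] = -10/h^2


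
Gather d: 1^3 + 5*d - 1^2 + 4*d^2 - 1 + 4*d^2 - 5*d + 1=8*d^2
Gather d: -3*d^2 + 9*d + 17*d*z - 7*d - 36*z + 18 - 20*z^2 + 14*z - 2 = -3*d^2 + d*(17*z + 2) - 20*z^2 - 22*z + 16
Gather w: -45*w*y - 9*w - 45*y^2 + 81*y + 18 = w*(-45*y - 9) - 45*y^2 + 81*y + 18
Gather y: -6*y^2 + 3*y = -6*y^2 + 3*y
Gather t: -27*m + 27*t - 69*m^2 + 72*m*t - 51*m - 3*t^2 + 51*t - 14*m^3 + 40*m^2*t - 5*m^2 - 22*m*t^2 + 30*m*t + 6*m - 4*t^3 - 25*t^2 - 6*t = -14*m^3 - 74*m^2 - 72*m - 4*t^3 + t^2*(-22*m - 28) + t*(40*m^2 + 102*m + 72)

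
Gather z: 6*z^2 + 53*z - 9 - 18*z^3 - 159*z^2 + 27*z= -18*z^3 - 153*z^2 + 80*z - 9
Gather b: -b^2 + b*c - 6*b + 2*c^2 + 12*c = -b^2 + b*(c - 6) + 2*c^2 + 12*c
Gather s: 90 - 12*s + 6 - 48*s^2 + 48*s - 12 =-48*s^2 + 36*s + 84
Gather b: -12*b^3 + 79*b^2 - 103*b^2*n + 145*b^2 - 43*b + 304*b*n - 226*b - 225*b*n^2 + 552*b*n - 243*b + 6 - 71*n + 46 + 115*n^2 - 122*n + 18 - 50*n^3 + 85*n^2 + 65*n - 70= -12*b^3 + b^2*(224 - 103*n) + b*(-225*n^2 + 856*n - 512) - 50*n^3 + 200*n^2 - 128*n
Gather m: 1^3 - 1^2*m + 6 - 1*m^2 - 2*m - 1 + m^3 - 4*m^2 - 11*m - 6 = m^3 - 5*m^2 - 14*m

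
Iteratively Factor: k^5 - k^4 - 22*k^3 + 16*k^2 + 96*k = (k - 4)*(k^4 + 3*k^3 - 10*k^2 - 24*k) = (k - 4)*(k + 4)*(k^3 - k^2 - 6*k) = k*(k - 4)*(k + 4)*(k^2 - k - 6) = k*(k - 4)*(k - 3)*(k + 4)*(k + 2)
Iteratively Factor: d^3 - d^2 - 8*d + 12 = (d - 2)*(d^2 + d - 6) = (d - 2)*(d + 3)*(d - 2)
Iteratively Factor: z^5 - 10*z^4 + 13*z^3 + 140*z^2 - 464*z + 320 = (z - 1)*(z^4 - 9*z^3 + 4*z^2 + 144*z - 320) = (z - 4)*(z - 1)*(z^3 - 5*z^2 - 16*z + 80) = (z - 4)^2*(z - 1)*(z^2 - z - 20) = (z - 4)^2*(z - 1)*(z + 4)*(z - 5)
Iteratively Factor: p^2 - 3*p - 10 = (p + 2)*(p - 5)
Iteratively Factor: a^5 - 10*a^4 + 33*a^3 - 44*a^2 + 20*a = (a - 1)*(a^4 - 9*a^3 + 24*a^2 - 20*a) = (a - 2)*(a - 1)*(a^3 - 7*a^2 + 10*a) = (a - 2)^2*(a - 1)*(a^2 - 5*a) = a*(a - 2)^2*(a - 1)*(a - 5)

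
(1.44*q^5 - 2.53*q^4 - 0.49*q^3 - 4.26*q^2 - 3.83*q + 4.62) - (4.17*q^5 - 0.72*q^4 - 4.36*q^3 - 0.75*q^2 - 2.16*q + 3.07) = -2.73*q^5 - 1.81*q^4 + 3.87*q^3 - 3.51*q^2 - 1.67*q + 1.55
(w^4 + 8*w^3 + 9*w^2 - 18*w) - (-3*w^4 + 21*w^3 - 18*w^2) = 4*w^4 - 13*w^3 + 27*w^2 - 18*w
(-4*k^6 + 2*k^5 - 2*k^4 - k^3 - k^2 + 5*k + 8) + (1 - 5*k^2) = -4*k^6 + 2*k^5 - 2*k^4 - k^3 - 6*k^2 + 5*k + 9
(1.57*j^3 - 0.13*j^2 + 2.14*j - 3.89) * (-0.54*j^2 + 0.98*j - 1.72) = -0.8478*j^5 + 1.6088*j^4 - 3.9834*j^3 + 4.4214*j^2 - 7.493*j + 6.6908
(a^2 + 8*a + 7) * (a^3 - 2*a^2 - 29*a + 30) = a^5 + 6*a^4 - 38*a^3 - 216*a^2 + 37*a + 210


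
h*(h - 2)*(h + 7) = h^3 + 5*h^2 - 14*h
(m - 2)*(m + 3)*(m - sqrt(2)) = m^3 - sqrt(2)*m^2 + m^2 - 6*m - sqrt(2)*m + 6*sqrt(2)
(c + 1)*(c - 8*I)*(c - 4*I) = c^3 + c^2 - 12*I*c^2 - 32*c - 12*I*c - 32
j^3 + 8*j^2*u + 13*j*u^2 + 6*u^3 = (j + u)^2*(j + 6*u)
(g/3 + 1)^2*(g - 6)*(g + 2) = g^4/9 + 2*g^3/9 - 3*g^2 - 12*g - 12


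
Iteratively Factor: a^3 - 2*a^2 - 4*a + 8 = (a + 2)*(a^2 - 4*a + 4) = (a - 2)*(a + 2)*(a - 2)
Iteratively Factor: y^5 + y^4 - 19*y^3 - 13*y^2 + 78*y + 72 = (y - 3)*(y^4 + 4*y^3 - 7*y^2 - 34*y - 24) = (y - 3)*(y + 2)*(y^3 + 2*y^2 - 11*y - 12) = (y - 3)*(y + 1)*(y + 2)*(y^2 + y - 12) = (y - 3)*(y + 1)*(y + 2)*(y + 4)*(y - 3)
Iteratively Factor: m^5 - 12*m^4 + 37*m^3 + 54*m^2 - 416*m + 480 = (m - 2)*(m^4 - 10*m^3 + 17*m^2 + 88*m - 240) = (m - 4)*(m - 2)*(m^3 - 6*m^2 - 7*m + 60) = (m - 4)^2*(m - 2)*(m^2 - 2*m - 15) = (m - 4)^2*(m - 2)*(m + 3)*(m - 5)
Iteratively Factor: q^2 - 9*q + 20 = (q - 4)*(q - 5)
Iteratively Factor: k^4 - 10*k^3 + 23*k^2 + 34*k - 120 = (k - 3)*(k^3 - 7*k^2 + 2*k + 40) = (k - 3)*(k + 2)*(k^2 - 9*k + 20) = (k - 5)*(k - 3)*(k + 2)*(k - 4)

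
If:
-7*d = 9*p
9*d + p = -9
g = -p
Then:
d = -81/74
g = -63/74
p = 63/74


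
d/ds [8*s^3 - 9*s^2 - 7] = 6*s*(4*s - 3)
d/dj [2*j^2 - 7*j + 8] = 4*j - 7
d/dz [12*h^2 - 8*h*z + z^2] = -8*h + 2*z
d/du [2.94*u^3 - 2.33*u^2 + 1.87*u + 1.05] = 8.82*u^2 - 4.66*u + 1.87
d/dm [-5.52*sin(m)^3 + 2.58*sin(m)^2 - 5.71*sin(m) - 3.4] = (-16.56*sin(m)^2 + 5.16*sin(m) - 5.71)*cos(m)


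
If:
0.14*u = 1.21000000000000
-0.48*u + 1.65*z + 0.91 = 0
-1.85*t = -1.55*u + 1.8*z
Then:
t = 5.33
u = 8.64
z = 1.96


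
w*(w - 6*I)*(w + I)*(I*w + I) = I*w^4 + 5*w^3 + I*w^3 + 5*w^2 + 6*I*w^2 + 6*I*w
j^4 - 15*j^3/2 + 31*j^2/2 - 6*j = j*(j - 4)*(j - 3)*(j - 1/2)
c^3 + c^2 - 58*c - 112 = (c - 8)*(c + 2)*(c + 7)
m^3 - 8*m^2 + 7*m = m*(m - 7)*(m - 1)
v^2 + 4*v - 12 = (v - 2)*(v + 6)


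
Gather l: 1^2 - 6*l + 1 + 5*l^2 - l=5*l^2 - 7*l + 2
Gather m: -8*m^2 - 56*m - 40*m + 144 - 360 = -8*m^2 - 96*m - 216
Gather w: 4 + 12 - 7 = 9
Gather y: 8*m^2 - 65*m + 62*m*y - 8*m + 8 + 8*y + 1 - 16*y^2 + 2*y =8*m^2 - 73*m - 16*y^2 + y*(62*m + 10) + 9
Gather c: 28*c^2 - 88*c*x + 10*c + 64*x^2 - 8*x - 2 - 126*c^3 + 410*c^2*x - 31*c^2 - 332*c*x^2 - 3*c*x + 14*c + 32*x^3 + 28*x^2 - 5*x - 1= -126*c^3 + c^2*(410*x - 3) + c*(-332*x^2 - 91*x + 24) + 32*x^3 + 92*x^2 - 13*x - 3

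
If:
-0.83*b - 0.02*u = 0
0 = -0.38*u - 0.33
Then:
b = 0.02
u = -0.87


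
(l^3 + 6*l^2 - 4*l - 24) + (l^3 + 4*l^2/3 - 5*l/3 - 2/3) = 2*l^3 + 22*l^2/3 - 17*l/3 - 74/3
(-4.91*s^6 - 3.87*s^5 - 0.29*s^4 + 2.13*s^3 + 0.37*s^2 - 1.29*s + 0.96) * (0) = 0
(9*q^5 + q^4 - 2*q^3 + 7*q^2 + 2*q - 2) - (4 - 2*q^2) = 9*q^5 + q^4 - 2*q^3 + 9*q^2 + 2*q - 6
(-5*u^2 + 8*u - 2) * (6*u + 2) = -30*u^3 + 38*u^2 + 4*u - 4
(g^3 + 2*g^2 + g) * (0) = 0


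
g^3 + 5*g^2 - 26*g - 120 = (g - 5)*(g + 4)*(g + 6)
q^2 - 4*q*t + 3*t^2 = (q - 3*t)*(q - t)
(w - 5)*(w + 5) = w^2 - 25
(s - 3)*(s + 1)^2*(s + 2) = s^4 + s^3 - 7*s^2 - 13*s - 6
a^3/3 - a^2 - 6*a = a*(a/3 + 1)*(a - 6)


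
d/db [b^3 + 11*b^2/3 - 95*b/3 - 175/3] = 3*b^2 + 22*b/3 - 95/3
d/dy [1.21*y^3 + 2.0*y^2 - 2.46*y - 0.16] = 3.63*y^2 + 4.0*y - 2.46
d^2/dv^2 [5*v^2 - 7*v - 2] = 10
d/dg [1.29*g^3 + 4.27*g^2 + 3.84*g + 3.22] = 3.87*g^2 + 8.54*g + 3.84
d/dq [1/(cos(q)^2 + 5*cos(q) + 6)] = (2*cos(q) + 5)*sin(q)/(cos(q)^2 + 5*cos(q) + 6)^2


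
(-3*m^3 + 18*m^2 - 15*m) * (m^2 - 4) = -3*m^5 + 18*m^4 - 3*m^3 - 72*m^2 + 60*m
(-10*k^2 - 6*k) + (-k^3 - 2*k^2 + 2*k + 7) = -k^3 - 12*k^2 - 4*k + 7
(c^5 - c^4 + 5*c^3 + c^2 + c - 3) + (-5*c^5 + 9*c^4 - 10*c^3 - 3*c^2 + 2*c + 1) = -4*c^5 + 8*c^4 - 5*c^3 - 2*c^2 + 3*c - 2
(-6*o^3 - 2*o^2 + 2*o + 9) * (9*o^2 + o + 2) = -54*o^5 - 24*o^4 + 4*o^3 + 79*o^2 + 13*o + 18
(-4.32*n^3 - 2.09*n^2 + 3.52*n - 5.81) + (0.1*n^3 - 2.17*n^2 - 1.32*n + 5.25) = -4.22*n^3 - 4.26*n^2 + 2.2*n - 0.56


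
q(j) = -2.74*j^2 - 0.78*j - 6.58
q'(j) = -5.48*j - 0.78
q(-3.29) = -33.67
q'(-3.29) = 17.25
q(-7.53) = -156.07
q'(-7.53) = 40.48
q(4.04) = -54.45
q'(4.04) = -22.92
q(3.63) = -45.52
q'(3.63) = -20.67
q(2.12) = -20.55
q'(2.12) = -12.40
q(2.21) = -21.69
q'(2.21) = -12.89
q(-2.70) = -24.45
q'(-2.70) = 14.02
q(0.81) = -9.01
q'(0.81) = -5.22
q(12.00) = -410.50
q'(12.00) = -66.54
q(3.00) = -33.58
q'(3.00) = -17.22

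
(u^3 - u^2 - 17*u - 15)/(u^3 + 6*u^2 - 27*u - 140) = (u^2 + 4*u + 3)/(u^2 + 11*u + 28)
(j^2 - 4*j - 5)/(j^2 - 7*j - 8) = (j - 5)/(j - 8)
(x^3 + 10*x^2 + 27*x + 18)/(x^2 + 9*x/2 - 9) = 2*(x^2 + 4*x + 3)/(2*x - 3)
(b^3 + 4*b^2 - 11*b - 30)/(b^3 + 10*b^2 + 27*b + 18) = (b^3 + 4*b^2 - 11*b - 30)/(b^3 + 10*b^2 + 27*b + 18)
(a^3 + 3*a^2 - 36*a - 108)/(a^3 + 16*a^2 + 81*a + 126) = (a - 6)/(a + 7)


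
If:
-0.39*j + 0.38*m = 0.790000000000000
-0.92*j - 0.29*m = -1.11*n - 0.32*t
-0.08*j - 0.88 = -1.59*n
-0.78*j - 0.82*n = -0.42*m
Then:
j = 1.07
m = 3.18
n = 0.61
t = 3.87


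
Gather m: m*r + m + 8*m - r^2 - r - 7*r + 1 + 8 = m*(r + 9) - r^2 - 8*r + 9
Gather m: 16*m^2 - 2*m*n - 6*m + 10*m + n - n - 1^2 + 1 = 16*m^2 + m*(4 - 2*n)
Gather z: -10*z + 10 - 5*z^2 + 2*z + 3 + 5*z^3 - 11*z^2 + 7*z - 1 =5*z^3 - 16*z^2 - z + 12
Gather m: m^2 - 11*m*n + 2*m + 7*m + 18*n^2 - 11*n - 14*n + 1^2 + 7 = m^2 + m*(9 - 11*n) + 18*n^2 - 25*n + 8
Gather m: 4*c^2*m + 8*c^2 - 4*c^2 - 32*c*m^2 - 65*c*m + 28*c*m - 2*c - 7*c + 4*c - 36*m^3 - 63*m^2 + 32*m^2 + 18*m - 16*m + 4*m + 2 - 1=4*c^2 - 5*c - 36*m^3 + m^2*(-32*c - 31) + m*(4*c^2 - 37*c + 6) + 1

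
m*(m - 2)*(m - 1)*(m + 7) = m^4 + 4*m^3 - 19*m^2 + 14*m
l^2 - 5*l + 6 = (l - 3)*(l - 2)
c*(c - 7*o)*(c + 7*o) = c^3 - 49*c*o^2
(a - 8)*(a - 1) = a^2 - 9*a + 8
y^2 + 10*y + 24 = (y + 4)*(y + 6)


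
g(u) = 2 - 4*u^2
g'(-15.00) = 120.00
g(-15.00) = -898.00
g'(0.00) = 0.00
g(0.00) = 2.00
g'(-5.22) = 41.76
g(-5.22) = -106.99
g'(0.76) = -6.08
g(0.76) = -0.31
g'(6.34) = -50.72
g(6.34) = -158.78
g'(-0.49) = 3.92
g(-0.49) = 1.04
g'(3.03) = -24.24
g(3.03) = -34.72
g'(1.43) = -11.44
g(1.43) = -6.18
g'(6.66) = -53.28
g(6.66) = -175.42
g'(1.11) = -8.88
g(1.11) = -2.93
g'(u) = -8*u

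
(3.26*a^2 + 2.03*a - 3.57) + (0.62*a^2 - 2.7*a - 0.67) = 3.88*a^2 - 0.67*a - 4.24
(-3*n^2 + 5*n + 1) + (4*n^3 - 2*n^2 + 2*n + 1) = 4*n^3 - 5*n^2 + 7*n + 2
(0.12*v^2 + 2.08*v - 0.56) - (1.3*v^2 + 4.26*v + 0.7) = -1.18*v^2 - 2.18*v - 1.26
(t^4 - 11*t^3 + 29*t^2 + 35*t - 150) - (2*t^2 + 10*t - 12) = t^4 - 11*t^3 + 27*t^2 + 25*t - 138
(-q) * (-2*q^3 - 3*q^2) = 2*q^4 + 3*q^3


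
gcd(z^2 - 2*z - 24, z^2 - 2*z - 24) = z^2 - 2*z - 24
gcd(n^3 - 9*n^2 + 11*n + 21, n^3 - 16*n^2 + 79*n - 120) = n - 3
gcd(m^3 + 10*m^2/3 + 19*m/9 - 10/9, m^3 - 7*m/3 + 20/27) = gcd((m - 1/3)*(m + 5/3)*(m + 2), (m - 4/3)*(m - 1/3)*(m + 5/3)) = m^2 + 4*m/3 - 5/9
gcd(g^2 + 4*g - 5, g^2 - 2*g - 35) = g + 5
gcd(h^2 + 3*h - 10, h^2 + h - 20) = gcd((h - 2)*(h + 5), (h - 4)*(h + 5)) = h + 5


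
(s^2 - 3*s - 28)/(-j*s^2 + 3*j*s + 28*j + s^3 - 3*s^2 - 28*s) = 1/(-j + s)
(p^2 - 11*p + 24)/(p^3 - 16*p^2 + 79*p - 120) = 1/(p - 5)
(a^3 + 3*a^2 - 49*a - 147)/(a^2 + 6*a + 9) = (a^2 - 49)/(a + 3)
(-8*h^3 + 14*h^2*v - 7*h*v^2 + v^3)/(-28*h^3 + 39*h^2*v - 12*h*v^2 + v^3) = (-2*h + v)/(-7*h + v)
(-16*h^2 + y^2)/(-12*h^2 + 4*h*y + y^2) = (-16*h^2 + y^2)/(-12*h^2 + 4*h*y + y^2)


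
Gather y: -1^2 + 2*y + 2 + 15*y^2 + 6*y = 15*y^2 + 8*y + 1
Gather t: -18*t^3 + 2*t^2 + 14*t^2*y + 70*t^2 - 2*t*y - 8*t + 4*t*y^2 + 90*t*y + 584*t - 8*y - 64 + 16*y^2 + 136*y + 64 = -18*t^3 + t^2*(14*y + 72) + t*(4*y^2 + 88*y + 576) + 16*y^2 + 128*y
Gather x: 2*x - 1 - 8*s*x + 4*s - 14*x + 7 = 4*s + x*(-8*s - 12) + 6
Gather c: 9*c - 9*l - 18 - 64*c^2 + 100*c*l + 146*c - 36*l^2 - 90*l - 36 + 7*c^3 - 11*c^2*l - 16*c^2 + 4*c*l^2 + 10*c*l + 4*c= 7*c^3 + c^2*(-11*l - 80) + c*(4*l^2 + 110*l + 159) - 36*l^2 - 99*l - 54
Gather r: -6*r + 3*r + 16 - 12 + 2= 6 - 3*r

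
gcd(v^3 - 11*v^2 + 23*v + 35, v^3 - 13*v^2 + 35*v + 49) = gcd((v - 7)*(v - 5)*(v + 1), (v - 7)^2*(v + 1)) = v^2 - 6*v - 7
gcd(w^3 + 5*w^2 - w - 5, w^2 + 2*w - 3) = w - 1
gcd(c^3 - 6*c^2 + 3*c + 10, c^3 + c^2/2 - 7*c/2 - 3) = c^2 - c - 2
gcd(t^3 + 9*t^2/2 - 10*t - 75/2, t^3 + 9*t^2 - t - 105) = t^2 + 2*t - 15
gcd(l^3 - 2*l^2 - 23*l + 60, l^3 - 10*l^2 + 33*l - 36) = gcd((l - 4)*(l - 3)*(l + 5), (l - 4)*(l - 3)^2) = l^2 - 7*l + 12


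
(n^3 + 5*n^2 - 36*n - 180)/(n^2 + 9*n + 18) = (n^2 - n - 30)/(n + 3)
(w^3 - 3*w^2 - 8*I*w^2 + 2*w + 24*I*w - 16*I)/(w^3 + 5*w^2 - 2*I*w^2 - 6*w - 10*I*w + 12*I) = (w^2 + w*(-2 - 8*I) + 16*I)/(w^2 + w*(6 - 2*I) - 12*I)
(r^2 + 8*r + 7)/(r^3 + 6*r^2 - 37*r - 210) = (r + 1)/(r^2 - r - 30)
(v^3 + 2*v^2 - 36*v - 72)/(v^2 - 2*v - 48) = (v^2 - 4*v - 12)/(v - 8)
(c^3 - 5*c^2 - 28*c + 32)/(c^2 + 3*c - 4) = c - 8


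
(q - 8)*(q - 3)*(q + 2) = q^3 - 9*q^2 + 2*q + 48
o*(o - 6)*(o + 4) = o^3 - 2*o^2 - 24*o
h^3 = h^3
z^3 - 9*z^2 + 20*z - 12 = (z - 6)*(z - 2)*(z - 1)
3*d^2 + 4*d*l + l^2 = (d + l)*(3*d + l)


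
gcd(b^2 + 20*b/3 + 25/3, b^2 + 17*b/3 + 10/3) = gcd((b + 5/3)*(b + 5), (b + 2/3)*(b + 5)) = b + 5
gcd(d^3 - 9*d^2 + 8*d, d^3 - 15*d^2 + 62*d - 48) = d^2 - 9*d + 8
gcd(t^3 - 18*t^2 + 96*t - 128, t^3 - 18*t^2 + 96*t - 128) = t^3 - 18*t^2 + 96*t - 128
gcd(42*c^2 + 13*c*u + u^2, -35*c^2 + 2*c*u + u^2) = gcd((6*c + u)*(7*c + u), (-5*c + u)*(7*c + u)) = 7*c + u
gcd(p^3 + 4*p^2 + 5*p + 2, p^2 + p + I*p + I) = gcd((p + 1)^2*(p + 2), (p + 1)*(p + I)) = p + 1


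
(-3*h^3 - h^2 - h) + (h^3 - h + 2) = -2*h^3 - h^2 - 2*h + 2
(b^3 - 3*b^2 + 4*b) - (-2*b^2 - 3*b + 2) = b^3 - b^2 + 7*b - 2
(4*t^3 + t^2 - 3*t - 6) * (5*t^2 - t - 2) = 20*t^5 + t^4 - 24*t^3 - 29*t^2 + 12*t + 12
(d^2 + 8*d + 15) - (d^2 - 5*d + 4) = 13*d + 11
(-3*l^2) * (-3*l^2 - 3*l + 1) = 9*l^4 + 9*l^3 - 3*l^2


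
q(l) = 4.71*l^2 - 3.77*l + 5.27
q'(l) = 9.42*l - 3.77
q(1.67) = 12.11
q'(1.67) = 11.96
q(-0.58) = 9.04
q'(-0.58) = -9.23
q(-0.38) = 7.38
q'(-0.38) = -7.35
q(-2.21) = 36.61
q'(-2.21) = -24.59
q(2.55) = 26.28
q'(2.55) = 20.25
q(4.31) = 76.51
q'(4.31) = 36.83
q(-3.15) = 63.88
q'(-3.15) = -33.44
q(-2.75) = 51.26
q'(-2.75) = -29.68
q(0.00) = 5.27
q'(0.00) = -3.77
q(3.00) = 36.35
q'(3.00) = 24.49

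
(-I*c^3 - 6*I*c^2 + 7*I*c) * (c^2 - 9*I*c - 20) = -I*c^5 - 9*c^4 - 6*I*c^4 - 54*c^3 + 27*I*c^3 + 63*c^2 + 120*I*c^2 - 140*I*c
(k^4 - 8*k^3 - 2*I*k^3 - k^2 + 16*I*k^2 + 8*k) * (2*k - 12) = 2*k^5 - 28*k^4 - 4*I*k^4 + 94*k^3 + 56*I*k^3 + 28*k^2 - 192*I*k^2 - 96*k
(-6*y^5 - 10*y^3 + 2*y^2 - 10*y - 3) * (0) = 0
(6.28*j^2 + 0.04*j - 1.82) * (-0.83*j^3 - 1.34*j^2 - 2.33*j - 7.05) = -5.2124*j^5 - 8.4484*j^4 - 13.1754*j^3 - 41.9284*j^2 + 3.9586*j + 12.831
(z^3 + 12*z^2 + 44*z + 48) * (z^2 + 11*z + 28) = z^5 + 23*z^4 + 204*z^3 + 868*z^2 + 1760*z + 1344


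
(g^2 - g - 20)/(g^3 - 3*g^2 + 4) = (g^2 - g - 20)/(g^3 - 3*g^2 + 4)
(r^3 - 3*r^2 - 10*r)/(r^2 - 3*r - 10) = r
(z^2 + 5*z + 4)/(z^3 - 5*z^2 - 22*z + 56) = (z + 1)/(z^2 - 9*z + 14)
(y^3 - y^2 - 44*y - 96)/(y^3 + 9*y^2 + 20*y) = (y^2 - 5*y - 24)/(y*(y + 5))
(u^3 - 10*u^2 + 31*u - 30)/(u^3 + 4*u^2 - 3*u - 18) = (u^2 - 8*u + 15)/(u^2 + 6*u + 9)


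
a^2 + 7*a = a*(a + 7)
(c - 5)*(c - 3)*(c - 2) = c^3 - 10*c^2 + 31*c - 30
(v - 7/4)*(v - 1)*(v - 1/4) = v^3 - 3*v^2 + 39*v/16 - 7/16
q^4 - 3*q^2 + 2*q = q*(q - 1)^2*(q + 2)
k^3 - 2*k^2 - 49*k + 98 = (k - 7)*(k - 2)*(k + 7)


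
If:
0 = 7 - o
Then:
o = 7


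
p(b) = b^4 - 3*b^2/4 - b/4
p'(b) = 4*b^3 - 3*b/2 - 1/4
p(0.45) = -0.22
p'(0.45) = -0.56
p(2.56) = 37.39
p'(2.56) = 63.02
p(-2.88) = 63.30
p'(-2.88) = -91.48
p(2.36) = 26.25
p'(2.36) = 48.79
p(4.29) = 323.84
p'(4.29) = 309.13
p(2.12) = 16.30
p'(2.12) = 34.68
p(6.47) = 1719.32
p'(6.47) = 1073.41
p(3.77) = 190.40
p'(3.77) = 208.43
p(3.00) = 73.50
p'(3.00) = 103.25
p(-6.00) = 1270.50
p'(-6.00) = -855.25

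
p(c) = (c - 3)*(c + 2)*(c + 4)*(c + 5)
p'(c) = (c - 3)*(c + 2)*(c + 4) + (c - 3)*(c + 2)*(c + 5) + (c - 3)*(c + 4)*(c + 5) + (c + 2)*(c + 4)*(c + 5)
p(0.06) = -124.42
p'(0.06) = -73.31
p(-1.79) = -7.14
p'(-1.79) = -37.94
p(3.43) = 146.25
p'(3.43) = 404.07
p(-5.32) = 11.67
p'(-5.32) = -50.22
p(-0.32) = -96.06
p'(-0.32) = -74.87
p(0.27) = -139.45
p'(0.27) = -69.47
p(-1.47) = -21.16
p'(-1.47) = -49.54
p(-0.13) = -110.31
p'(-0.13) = -74.90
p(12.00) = 34272.00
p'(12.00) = 10414.00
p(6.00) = 2640.00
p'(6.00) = 1714.00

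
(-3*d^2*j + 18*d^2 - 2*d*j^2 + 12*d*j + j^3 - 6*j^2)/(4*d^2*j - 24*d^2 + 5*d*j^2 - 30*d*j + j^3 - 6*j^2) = (-3*d + j)/(4*d + j)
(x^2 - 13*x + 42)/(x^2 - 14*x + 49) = (x - 6)/(x - 7)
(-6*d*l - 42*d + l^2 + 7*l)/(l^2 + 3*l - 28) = (-6*d + l)/(l - 4)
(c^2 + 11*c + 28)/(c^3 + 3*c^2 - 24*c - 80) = (c + 7)/(c^2 - c - 20)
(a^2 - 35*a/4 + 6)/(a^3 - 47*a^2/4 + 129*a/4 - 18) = 1/(a - 3)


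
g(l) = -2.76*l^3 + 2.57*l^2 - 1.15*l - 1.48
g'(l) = -8.28*l^2 + 5.14*l - 1.15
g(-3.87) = 201.43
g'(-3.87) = -145.05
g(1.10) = -3.31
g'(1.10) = -5.51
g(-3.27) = 126.27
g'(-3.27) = -106.50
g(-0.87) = 3.28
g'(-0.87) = -11.89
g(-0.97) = 4.57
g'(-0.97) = -13.93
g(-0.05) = -1.42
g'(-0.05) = -1.43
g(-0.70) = 1.53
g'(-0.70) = -8.81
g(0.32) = -1.68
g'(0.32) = -0.35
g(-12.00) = 5151.68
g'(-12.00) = -1255.15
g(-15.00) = 9909.02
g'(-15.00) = -1941.25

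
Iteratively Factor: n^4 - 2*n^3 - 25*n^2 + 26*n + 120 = (n - 5)*(n^3 + 3*n^2 - 10*n - 24) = (n - 5)*(n - 3)*(n^2 + 6*n + 8) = (n - 5)*(n - 3)*(n + 4)*(n + 2)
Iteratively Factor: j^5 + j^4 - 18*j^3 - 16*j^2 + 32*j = (j - 1)*(j^4 + 2*j^3 - 16*j^2 - 32*j) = (j - 1)*(j + 2)*(j^3 - 16*j) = j*(j - 1)*(j + 2)*(j^2 - 16) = j*(j - 4)*(j - 1)*(j + 2)*(j + 4)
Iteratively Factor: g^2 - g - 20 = (g - 5)*(g + 4)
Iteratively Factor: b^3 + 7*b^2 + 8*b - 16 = (b + 4)*(b^2 + 3*b - 4) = (b + 4)^2*(b - 1)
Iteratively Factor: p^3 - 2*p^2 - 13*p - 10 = (p + 1)*(p^2 - 3*p - 10) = (p - 5)*(p + 1)*(p + 2)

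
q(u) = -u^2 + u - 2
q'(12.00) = -23.00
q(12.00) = -134.00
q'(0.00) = 1.00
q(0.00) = -2.00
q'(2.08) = -3.16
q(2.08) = -4.25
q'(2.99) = -4.98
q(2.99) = -7.95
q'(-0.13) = 1.26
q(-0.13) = -2.15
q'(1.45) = -1.90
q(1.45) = -2.65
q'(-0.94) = 2.88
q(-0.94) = -3.82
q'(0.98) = -0.96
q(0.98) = -1.98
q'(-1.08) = 3.16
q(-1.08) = -4.25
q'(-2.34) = 5.68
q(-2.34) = -9.82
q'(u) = 1 - 2*u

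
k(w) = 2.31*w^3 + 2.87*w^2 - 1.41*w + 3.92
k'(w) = 6.93*w^2 + 5.74*w - 1.41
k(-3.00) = -28.39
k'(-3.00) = 43.74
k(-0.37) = 4.72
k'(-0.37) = -2.59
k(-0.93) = 5.86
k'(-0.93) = -0.75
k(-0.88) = 5.81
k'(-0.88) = -1.09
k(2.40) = 49.00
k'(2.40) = 52.28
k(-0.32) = 4.59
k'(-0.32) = -2.54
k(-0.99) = 5.89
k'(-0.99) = -0.30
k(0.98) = 7.47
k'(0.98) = 10.87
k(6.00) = 597.74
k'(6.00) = 282.51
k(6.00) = 597.74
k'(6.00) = 282.51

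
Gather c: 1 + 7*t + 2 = 7*t + 3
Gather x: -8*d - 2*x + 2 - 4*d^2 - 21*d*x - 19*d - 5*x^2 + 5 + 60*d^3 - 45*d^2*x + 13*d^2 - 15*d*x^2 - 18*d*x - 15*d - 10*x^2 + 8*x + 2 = 60*d^3 + 9*d^2 - 42*d + x^2*(-15*d - 15) + x*(-45*d^2 - 39*d + 6) + 9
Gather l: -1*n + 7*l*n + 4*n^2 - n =7*l*n + 4*n^2 - 2*n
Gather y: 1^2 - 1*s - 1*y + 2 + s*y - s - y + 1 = -2*s + y*(s - 2) + 4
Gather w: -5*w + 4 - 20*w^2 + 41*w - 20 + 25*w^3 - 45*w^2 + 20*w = 25*w^3 - 65*w^2 + 56*w - 16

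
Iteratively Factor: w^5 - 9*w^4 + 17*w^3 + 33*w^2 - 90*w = (w + 2)*(w^4 - 11*w^3 + 39*w^2 - 45*w) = (w - 3)*(w + 2)*(w^3 - 8*w^2 + 15*w) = w*(w - 3)*(w + 2)*(w^2 - 8*w + 15) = w*(w - 3)^2*(w + 2)*(w - 5)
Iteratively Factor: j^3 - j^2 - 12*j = (j + 3)*(j^2 - 4*j) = (j - 4)*(j + 3)*(j)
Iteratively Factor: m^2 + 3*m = (m + 3)*(m)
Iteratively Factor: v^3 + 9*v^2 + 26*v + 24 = (v + 4)*(v^2 + 5*v + 6) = (v + 3)*(v + 4)*(v + 2)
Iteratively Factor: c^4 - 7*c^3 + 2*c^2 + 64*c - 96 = (c - 2)*(c^3 - 5*c^2 - 8*c + 48) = (c - 4)*(c - 2)*(c^2 - c - 12) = (c - 4)^2*(c - 2)*(c + 3)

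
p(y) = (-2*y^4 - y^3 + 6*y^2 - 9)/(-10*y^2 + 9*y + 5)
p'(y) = (20*y - 9)*(-2*y^4 - y^3 + 6*y^2 - 9)/(-10*y^2 + 9*y + 5)^2 + (-8*y^3 - 3*y^2 + 12*y)/(-10*y^2 + 9*y + 5) = (40*y^5 - 44*y^4 - 58*y^3 + 39*y^2 - 120*y + 81)/(100*y^4 - 180*y^3 - 19*y^2 + 90*y + 25)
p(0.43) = -1.14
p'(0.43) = 0.63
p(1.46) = 2.65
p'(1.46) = -12.51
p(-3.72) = 1.54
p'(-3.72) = -1.18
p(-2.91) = 0.73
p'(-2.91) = -0.83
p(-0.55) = 2.42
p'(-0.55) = 18.35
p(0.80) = -1.12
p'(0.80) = -0.73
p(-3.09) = 0.88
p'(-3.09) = -0.91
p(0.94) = -1.32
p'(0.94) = -2.36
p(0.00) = -1.80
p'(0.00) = 3.24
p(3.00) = 2.48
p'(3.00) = 1.39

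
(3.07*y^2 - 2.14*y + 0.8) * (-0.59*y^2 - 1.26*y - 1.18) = -1.8113*y^4 - 2.6056*y^3 - 1.3982*y^2 + 1.5172*y - 0.944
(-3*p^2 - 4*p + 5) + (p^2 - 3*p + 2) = -2*p^2 - 7*p + 7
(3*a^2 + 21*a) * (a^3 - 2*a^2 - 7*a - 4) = 3*a^5 + 15*a^4 - 63*a^3 - 159*a^2 - 84*a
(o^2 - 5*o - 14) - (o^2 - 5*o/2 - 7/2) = -5*o/2 - 21/2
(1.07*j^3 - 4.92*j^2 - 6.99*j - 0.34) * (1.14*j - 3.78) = 1.2198*j^4 - 9.6534*j^3 + 10.629*j^2 + 26.0346*j + 1.2852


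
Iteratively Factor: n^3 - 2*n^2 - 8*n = (n - 4)*(n^2 + 2*n) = (n - 4)*(n + 2)*(n)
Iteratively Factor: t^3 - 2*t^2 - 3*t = (t + 1)*(t^2 - 3*t) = (t - 3)*(t + 1)*(t)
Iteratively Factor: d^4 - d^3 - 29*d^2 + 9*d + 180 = (d - 3)*(d^3 + 2*d^2 - 23*d - 60) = (d - 3)*(d + 3)*(d^2 - d - 20) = (d - 3)*(d + 3)*(d + 4)*(d - 5)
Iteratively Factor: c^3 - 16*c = (c)*(c^2 - 16) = c*(c + 4)*(c - 4)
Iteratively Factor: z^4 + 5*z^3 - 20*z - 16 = (z + 2)*(z^3 + 3*z^2 - 6*z - 8) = (z + 2)*(z + 4)*(z^2 - z - 2) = (z + 1)*(z + 2)*(z + 4)*(z - 2)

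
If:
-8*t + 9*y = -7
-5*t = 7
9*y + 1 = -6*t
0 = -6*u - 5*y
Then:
No Solution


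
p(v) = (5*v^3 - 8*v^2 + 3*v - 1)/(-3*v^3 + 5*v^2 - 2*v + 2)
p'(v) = (9*v^2 - 10*v + 2)*(5*v^3 - 8*v^2 + 3*v - 1)/(-3*v^3 + 5*v^2 - 2*v + 2)^2 + (15*v^2 - 16*v + 3)/(-3*v^3 + 5*v^2 - 2*v + 2) = (v^4 - 2*v^3 + 22*v^2 - 22*v + 4)/(9*v^6 - 30*v^5 + 37*v^4 - 32*v^3 + 24*v^2 - 8*v + 4)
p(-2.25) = -1.59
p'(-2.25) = 0.05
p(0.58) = -0.50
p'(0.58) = -0.44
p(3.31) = -1.75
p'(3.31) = 0.06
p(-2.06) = -1.58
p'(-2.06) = 0.06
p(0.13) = -0.40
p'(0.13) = 0.46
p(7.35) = -1.69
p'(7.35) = 0.00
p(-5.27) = -1.64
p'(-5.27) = 0.01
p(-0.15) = -0.68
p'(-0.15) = 1.33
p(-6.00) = -1.65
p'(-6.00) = 0.00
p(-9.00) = -1.65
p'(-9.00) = 0.00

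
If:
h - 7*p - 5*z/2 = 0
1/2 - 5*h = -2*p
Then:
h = 7/66 - 5*z/33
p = 1/66 - 25*z/66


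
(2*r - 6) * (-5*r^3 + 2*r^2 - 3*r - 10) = -10*r^4 + 34*r^3 - 18*r^2 - 2*r + 60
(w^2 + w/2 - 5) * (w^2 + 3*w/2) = w^4 + 2*w^3 - 17*w^2/4 - 15*w/2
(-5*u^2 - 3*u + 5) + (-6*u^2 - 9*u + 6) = -11*u^2 - 12*u + 11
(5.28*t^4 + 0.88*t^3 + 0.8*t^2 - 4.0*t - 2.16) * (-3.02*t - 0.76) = -15.9456*t^5 - 6.6704*t^4 - 3.0848*t^3 + 11.472*t^2 + 9.5632*t + 1.6416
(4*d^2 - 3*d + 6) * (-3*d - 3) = -12*d^3 - 3*d^2 - 9*d - 18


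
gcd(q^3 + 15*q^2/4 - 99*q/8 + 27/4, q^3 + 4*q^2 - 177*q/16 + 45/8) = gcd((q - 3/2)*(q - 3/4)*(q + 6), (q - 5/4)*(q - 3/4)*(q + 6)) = q^2 + 21*q/4 - 9/2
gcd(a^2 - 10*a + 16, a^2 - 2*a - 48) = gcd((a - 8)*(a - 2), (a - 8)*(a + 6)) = a - 8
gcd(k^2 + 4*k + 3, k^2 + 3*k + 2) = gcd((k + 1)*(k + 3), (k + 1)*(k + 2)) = k + 1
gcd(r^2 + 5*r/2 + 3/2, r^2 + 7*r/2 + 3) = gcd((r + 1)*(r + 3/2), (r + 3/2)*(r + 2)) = r + 3/2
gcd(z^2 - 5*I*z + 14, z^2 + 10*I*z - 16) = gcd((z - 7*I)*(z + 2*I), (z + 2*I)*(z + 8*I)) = z + 2*I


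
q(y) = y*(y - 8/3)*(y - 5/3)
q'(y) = y*(y - 8/3) + y*(y - 5/3) + (y - 8/3)*(y - 5/3) = 3*y^2 - 26*y/3 + 40/9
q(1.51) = 0.27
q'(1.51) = -1.80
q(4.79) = 31.77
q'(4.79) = 31.76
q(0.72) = 1.33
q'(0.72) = -0.24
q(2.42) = -0.45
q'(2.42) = 1.04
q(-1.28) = -14.89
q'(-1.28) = 20.45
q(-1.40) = -17.46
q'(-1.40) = 22.46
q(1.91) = -0.35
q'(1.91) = -1.16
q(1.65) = 0.03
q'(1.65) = -1.69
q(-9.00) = -1120.00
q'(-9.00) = 325.44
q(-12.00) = -2405.33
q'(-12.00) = 540.44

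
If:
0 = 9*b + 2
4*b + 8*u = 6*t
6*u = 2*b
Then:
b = -2/9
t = -20/81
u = -2/27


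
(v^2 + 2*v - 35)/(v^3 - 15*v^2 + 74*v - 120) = (v + 7)/(v^2 - 10*v + 24)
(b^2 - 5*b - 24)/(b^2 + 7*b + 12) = (b - 8)/(b + 4)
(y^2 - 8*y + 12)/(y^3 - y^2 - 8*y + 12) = (y - 6)/(y^2 + y - 6)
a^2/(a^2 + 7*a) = a/(a + 7)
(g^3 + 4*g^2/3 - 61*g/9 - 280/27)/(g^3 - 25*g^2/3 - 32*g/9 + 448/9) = (g + 5/3)/(g - 8)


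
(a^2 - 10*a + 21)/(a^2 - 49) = (a - 3)/(a + 7)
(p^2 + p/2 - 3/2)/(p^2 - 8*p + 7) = (p + 3/2)/(p - 7)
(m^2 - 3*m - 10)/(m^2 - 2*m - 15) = (m + 2)/(m + 3)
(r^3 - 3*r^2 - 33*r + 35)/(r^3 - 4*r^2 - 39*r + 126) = (r^2 + 4*r - 5)/(r^2 + 3*r - 18)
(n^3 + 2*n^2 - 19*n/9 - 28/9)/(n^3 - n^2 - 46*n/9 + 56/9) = (n + 1)/(n - 2)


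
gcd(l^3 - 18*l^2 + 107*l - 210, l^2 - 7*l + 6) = l - 6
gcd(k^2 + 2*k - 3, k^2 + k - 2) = k - 1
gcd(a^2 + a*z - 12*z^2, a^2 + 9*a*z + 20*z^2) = a + 4*z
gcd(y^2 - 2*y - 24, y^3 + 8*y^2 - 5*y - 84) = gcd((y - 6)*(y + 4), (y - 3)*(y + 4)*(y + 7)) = y + 4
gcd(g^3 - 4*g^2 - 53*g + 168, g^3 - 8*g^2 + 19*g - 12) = g - 3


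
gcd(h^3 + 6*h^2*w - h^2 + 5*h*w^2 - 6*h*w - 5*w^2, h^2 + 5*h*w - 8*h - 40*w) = h + 5*w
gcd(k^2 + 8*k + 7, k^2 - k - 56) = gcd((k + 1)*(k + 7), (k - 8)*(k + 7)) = k + 7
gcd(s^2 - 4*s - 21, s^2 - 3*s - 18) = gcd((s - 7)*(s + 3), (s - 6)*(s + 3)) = s + 3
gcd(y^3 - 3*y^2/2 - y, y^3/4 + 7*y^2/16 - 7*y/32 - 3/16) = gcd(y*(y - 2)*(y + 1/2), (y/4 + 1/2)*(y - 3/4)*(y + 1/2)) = y + 1/2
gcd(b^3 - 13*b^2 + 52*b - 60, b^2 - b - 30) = b - 6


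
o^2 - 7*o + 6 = (o - 6)*(o - 1)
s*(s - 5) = s^2 - 5*s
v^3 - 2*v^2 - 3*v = v*(v - 3)*(v + 1)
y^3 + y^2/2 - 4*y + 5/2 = (y - 1)^2*(y + 5/2)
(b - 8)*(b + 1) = b^2 - 7*b - 8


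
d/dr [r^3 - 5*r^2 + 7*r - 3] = 3*r^2 - 10*r + 7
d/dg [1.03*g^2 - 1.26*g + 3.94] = 2.06*g - 1.26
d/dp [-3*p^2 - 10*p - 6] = -6*p - 10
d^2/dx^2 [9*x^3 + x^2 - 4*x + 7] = 54*x + 2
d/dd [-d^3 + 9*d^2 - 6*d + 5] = -3*d^2 + 18*d - 6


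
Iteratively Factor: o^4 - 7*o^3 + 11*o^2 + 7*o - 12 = (o - 1)*(o^3 - 6*o^2 + 5*o + 12) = (o - 3)*(o - 1)*(o^2 - 3*o - 4) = (o - 4)*(o - 3)*(o - 1)*(o + 1)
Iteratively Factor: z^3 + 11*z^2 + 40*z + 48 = (z + 4)*(z^2 + 7*z + 12) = (z + 3)*(z + 4)*(z + 4)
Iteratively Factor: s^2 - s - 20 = (s - 5)*(s + 4)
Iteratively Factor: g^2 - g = (g - 1)*(g)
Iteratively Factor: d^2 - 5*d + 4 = (d - 1)*(d - 4)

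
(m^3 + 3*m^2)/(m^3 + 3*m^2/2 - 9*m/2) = 2*m/(2*m - 3)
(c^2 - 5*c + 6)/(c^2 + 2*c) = (c^2 - 5*c + 6)/(c*(c + 2))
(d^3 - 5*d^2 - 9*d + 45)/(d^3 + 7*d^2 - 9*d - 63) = (d - 5)/(d + 7)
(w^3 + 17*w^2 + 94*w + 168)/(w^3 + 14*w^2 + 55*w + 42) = (w + 4)/(w + 1)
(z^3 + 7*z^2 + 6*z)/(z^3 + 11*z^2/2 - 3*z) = 2*(z + 1)/(2*z - 1)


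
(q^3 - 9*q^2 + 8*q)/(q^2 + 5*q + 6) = q*(q^2 - 9*q + 8)/(q^2 + 5*q + 6)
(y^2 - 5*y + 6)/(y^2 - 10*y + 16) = (y - 3)/(y - 8)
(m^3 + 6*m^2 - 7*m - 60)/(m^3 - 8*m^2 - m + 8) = (m^3 + 6*m^2 - 7*m - 60)/(m^3 - 8*m^2 - m + 8)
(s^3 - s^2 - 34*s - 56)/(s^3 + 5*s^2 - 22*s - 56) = (s^2 - 3*s - 28)/(s^2 + 3*s - 28)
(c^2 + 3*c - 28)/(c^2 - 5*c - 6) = (-c^2 - 3*c + 28)/(-c^2 + 5*c + 6)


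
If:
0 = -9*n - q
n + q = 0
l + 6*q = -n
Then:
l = 0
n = 0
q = 0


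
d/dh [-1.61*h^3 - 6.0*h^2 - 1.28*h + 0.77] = -4.83*h^2 - 12.0*h - 1.28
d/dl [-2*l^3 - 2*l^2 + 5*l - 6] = -6*l^2 - 4*l + 5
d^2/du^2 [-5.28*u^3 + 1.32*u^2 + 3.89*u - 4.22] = 2.64 - 31.68*u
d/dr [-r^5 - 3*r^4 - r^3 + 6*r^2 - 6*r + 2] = -5*r^4 - 12*r^3 - 3*r^2 + 12*r - 6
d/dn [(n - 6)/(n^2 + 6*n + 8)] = (n^2 + 6*n - 2*(n - 6)*(n + 3) + 8)/(n^2 + 6*n + 8)^2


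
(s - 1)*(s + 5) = s^2 + 4*s - 5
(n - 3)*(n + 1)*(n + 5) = n^3 + 3*n^2 - 13*n - 15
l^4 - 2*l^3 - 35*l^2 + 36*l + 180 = (l - 6)*(l - 3)*(l + 2)*(l + 5)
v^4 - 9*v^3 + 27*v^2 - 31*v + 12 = (v - 4)*(v - 3)*(v - 1)^2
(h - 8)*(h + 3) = h^2 - 5*h - 24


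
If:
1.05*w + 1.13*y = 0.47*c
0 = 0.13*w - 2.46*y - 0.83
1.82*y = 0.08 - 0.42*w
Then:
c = 2.36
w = 1.34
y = -0.27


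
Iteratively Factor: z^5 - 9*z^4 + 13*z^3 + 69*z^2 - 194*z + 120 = (z - 5)*(z^4 - 4*z^3 - 7*z^2 + 34*z - 24) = (z - 5)*(z + 3)*(z^3 - 7*z^2 + 14*z - 8) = (z - 5)*(z - 1)*(z + 3)*(z^2 - 6*z + 8) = (z - 5)*(z - 4)*(z - 1)*(z + 3)*(z - 2)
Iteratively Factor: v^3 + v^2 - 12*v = (v + 4)*(v^2 - 3*v) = v*(v + 4)*(v - 3)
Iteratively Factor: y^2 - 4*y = (y)*(y - 4)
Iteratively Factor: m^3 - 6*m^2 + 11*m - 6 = (m - 2)*(m^2 - 4*m + 3) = (m - 3)*(m - 2)*(m - 1)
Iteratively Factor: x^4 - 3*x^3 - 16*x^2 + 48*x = (x + 4)*(x^3 - 7*x^2 + 12*x) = x*(x + 4)*(x^2 - 7*x + 12) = x*(x - 4)*(x + 4)*(x - 3)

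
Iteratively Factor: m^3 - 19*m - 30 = (m - 5)*(m^2 + 5*m + 6) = (m - 5)*(m + 2)*(m + 3)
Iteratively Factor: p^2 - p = (p)*(p - 1)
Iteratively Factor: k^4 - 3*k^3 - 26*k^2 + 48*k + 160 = (k + 2)*(k^3 - 5*k^2 - 16*k + 80) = (k - 4)*(k + 2)*(k^2 - k - 20) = (k - 4)*(k + 2)*(k + 4)*(k - 5)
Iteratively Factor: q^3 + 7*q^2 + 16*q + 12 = (q + 2)*(q^2 + 5*q + 6) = (q + 2)^2*(q + 3)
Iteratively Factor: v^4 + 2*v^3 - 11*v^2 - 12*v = (v)*(v^3 + 2*v^2 - 11*v - 12) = v*(v + 4)*(v^2 - 2*v - 3) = v*(v - 3)*(v + 4)*(v + 1)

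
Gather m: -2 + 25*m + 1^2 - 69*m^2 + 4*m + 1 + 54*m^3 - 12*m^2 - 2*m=54*m^3 - 81*m^2 + 27*m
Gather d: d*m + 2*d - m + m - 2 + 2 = d*(m + 2)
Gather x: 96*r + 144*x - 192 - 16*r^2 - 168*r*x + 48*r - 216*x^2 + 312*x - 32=-16*r^2 + 144*r - 216*x^2 + x*(456 - 168*r) - 224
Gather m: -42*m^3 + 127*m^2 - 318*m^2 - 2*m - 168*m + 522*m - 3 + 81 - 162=-42*m^3 - 191*m^2 + 352*m - 84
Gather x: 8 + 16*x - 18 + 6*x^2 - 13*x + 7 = 6*x^2 + 3*x - 3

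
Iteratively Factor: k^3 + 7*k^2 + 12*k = (k + 4)*(k^2 + 3*k) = (k + 3)*(k + 4)*(k)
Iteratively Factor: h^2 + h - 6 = (h - 2)*(h + 3)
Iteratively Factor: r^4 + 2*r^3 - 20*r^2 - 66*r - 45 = (r - 5)*(r^3 + 7*r^2 + 15*r + 9) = (r - 5)*(r + 3)*(r^2 + 4*r + 3) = (r - 5)*(r + 3)^2*(r + 1)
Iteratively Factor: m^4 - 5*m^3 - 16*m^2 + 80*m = (m)*(m^3 - 5*m^2 - 16*m + 80) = m*(m + 4)*(m^2 - 9*m + 20) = m*(m - 5)*(m + 4)*(m - 4)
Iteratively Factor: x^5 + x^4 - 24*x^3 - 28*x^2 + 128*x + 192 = (x + 2)*(x^4 - x^3 - 22*x^2 + 16*x + 96) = (x - 4)*(x + 2)*(x^3 + 3*x^2 - 10*x - 24) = (x - 4)*(x + 2)*(x + 4)*(x^2 - x - 6) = (x - 4)*(x - 3)*(x + 2)*(x + 4)*(x + 2)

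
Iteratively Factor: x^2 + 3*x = (x + 3)*(x)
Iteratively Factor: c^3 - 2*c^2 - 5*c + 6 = (c - 3)*(c^2 + c - 2) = (c - 3)*(c + 2)*(c - 1)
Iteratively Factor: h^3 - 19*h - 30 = (h - 5)*(h^2 + 5*h + 6) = (h - 5)*(h + 3)*(h + 2)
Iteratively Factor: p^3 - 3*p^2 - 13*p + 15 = (p - 5)*(p^2 + 2*p - 3) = (p - 5)*(p + 3)*(p - 1)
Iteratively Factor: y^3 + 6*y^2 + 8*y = (y)*(y^2 + 6*y + 8) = y*(y + 2)*(y + 4)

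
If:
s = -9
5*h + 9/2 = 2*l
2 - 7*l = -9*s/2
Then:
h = -31/10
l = -11/2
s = -9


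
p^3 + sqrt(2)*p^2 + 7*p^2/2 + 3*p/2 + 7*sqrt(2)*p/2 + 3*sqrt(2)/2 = (p + 1/2)*(p + 3)*(p + sqrt(2))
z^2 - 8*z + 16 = (z - 4)^2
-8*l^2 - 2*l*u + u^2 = (-4*l + u)*(2*l + u)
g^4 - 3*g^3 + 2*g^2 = g^2*(g - 2)*(g - 1)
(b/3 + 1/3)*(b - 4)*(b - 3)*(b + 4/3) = b^4/3 - 14*b^3/9 - b^2 + 56*b/9 + 16/3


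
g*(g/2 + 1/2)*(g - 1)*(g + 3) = g^4/2 + 3*g^3/2 - g^2/2 - 3*g/2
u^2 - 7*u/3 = u*(u - 7/3)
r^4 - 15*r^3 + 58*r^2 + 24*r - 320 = (r - 8)*(r - 5)*(r - 4)*(r + 2)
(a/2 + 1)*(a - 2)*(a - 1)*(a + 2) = a^4/2 + a^3/2 - 3*a^2 - 2*a + 4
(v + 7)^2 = v^2 + 14*v + 49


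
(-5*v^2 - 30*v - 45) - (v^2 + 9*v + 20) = -6*v^2 - 39*v - 65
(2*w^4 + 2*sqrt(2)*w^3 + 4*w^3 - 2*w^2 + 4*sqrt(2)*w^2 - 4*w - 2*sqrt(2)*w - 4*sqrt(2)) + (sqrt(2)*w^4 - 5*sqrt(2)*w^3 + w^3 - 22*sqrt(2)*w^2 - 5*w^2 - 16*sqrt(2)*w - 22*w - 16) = sqrt(2)*w^4 + 2*w^4 - 3*sqrt(2)*w^3 + 5*w^3 - 18*sqrt(2)*w^2 - 7*w^2 - 26*w - 18*sqrt(2)*w - 16 - 4*sqrt(2)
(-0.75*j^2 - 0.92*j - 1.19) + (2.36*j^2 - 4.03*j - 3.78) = 1.61*j^2 - 4.95*j - 4.97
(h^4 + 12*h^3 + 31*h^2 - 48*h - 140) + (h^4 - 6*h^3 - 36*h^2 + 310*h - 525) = 2*h^4 + 6*h^3 - 5*h^2 + 262*h - 665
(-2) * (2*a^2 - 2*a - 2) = -4*a^2 + 4*a + 4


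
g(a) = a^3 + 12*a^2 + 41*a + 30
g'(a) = 3*a^2 + 24*a + 41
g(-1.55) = -8.44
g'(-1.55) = 11.01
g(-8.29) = -54.92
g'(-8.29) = 48.21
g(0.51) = 54.16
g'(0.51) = 54.02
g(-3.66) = -8.34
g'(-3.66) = -6.65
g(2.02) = 170.03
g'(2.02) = 101.72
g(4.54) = 557.06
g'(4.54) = 211.79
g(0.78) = 69.76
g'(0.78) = 61.55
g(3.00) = 288.00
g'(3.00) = 140.00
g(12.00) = 3978.00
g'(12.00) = 761.00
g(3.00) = 288.00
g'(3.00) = 140.00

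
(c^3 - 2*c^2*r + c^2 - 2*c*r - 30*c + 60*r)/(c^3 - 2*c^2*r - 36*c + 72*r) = (c - 5)/(c - 6)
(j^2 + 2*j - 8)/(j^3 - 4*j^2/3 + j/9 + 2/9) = 9*(j^2 + 2*j - 8)/(9*j^3 - 12*j^2 + j + 2)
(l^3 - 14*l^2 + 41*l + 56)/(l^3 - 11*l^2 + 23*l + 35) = (l - 8)/(l - 5)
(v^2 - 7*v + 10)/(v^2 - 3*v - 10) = (v - 2)/(v + 2)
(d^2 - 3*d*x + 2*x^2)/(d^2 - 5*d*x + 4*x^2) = (-d + 2*x)/(-d + 4*x)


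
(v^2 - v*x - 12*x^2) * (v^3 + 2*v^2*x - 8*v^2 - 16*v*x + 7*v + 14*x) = v^5 + v^4*x - 8*v^4 - 14*v^3*x^2 - 8*v^3*x + 7*v^3 - 24*v^2*x^3 + 112*v^2*x^2 + 7*v^2*x + 192*v*x^3 - 98*v*x^2 - 168*x^3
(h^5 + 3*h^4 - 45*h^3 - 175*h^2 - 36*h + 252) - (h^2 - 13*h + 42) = h^5 + 3*h^4 - 45*h^3 - 176*h^2 - 23*h + 210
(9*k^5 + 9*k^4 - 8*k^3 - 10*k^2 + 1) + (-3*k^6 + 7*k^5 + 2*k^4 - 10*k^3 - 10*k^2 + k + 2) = -3*k^6 + 16*k^5 + 11*k^4 - 18*k^3 - 20*k^2 + k + 3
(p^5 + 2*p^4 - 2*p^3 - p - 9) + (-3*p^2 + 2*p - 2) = p^5 + 2*p^4 - 2*p^3 - 3*p^2 + p - 11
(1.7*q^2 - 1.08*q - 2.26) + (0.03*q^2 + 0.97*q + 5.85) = 1.73*q^2 - 0.11*q + 3.59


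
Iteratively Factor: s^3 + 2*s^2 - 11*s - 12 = (s - 3)*(s^2 + 5*s + 4) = (s - 3)*(s + 4)*(s + 1)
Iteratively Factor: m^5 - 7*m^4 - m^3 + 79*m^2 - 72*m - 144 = (m - 4)*(m^4 - 3*m^3 - 13*m^2 + 27*m + 36) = (m - 4)^2*(m^3 + m^2 - 9*m - 9) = (m - 4)^2*(m - 3)*(m^2 + 4*m + 3) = (m - 4)^2*(m - 3)*(m + 3)*(m + 1)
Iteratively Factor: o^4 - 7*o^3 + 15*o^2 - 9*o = (o)*(o^3 - 7*o^2 + 15*o - 9) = o*(o - 3)*(o^2 - 4*o + 3) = o*(o - 3)^2*(o - 1)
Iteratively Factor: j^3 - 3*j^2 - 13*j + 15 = (j + 3)*(j^2 - 6*j + 5) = (j - 1)*(j + 3)*(j - 5)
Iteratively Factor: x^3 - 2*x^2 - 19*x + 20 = (x - 5)*(x^2 + 3*x - 4) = (x - 5)*(x - 1)*(x + 4)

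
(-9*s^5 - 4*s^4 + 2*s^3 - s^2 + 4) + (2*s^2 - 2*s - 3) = -9*s^5 - 4*s^4 + 2*s^3 + s^2 - 2*s + 1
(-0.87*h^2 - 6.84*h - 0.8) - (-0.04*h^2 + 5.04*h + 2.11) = -0.83*h^2 - 11.88*h - 2.91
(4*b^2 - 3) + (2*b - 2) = 4*b^2 + 2*b - 5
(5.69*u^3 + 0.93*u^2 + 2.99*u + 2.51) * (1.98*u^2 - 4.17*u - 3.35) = 11.2662*u^5 - 21.8859*u^4 - 17.0194*u^3 - 10.614*u^2 - 20.4832*u - 8.4085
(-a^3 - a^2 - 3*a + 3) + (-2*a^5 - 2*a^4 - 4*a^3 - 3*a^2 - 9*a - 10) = -2*a^5 - 2*a^4 - 5*a^3 - 4*a^2 - 12*a - 7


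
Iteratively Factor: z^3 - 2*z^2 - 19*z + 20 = (z + 4)*(z^2 - 6*z + 5) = (z - 1)*(z + 4)*(z - 5)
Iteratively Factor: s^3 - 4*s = (s + 2)*(s^2 - 2*s) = (s - 2)*(s + 2)*(s)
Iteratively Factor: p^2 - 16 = (p + 4)*(p - 4)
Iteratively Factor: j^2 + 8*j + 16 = (j + 4)*(j + 4)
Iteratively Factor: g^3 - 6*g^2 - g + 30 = (g - 5)*(g^2 - g - 6) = (g - 5)*(g - 3)*(g + 2)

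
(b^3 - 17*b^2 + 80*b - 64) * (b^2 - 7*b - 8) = b^5 - 24*b^4 + 191*b^3 - 488*b^2 - 192*b + 512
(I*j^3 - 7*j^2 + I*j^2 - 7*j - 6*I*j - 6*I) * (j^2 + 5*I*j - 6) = I*j^5 - 12*j^4 + I*j^4 - 12*j^3 - 47*I*j^3 + 72*j^2 - 47*I*j^2 + 72*j + 36*I*j + 36*I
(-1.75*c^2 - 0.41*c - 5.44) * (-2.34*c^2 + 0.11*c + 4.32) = 4.095*c^4 + 0.7669*c^3 + 5.1245*c^2 - 2.3696*c - 23.5008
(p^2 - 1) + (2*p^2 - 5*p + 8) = 3*p^2 - 5*p + 7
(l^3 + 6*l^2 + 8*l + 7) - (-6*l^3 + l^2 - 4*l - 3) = 7*l^3 + 5*l^2 + 12*l + 10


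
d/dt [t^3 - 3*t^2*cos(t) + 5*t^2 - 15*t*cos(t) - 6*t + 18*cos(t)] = 3*t^2*sin(t) + 3*t^2 + 15*t*sin(t) - 6*t*cos(t) + 10*t - 18*sin(t) - 15*cos(t) - 6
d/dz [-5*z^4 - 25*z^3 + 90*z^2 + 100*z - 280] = -20*z^3 - 75*z^2 + 180*z + 100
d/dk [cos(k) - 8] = -sin(k)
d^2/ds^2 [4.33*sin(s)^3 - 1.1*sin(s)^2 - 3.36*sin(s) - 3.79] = 0.112500000000001*sin(s) + 9.7425*sin(3*s) - 2.2*cos(2*s)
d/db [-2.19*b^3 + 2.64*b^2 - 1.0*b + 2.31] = -6.57*b^2 + 5.28*b - 1.0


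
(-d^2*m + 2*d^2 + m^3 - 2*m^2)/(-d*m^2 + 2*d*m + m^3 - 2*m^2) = (d + m)/m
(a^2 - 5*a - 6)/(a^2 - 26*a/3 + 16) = 3*(a + 1)/(3*a - 8)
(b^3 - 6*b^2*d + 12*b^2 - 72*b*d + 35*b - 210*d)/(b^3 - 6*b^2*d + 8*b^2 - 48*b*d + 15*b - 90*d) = (b + 7)/(b + 3)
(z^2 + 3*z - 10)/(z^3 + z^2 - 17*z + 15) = (z - 2)/(z^2 - 4*z + 3)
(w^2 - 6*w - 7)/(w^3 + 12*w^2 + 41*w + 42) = (w^2 - 6*w - 7)/(w^3 + 12*w^2 + 41*w + 42)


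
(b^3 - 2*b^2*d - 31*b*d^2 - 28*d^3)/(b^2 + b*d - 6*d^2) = (b^3 - 2*b^2*d - 31*b*d^2 - 28*d^3)/(b^2 + b*d - 6*d^2)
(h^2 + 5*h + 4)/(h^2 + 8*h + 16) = (h + 1)/(h + 4)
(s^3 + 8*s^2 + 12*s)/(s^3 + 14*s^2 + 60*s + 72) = s/(s + 6)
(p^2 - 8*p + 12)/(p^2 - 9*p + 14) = (p - 6)/(p - 7)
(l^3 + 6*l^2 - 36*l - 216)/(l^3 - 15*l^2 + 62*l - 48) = (l^2 + 12*l + 36)/(l^2 - 9*l + 8)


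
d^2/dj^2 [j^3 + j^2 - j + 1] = 6*j + 2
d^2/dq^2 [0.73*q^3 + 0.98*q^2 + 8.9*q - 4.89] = 4.38*q + 1.96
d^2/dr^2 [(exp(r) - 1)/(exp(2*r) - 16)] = (exp(4*r) - 4*exp(3*r) + 96*exp(2*r) - 64*exp(r) + 256)*exp(r)/(exp(6*r) - 48*exp(4*r) + 768*exp(2*r) - 4096)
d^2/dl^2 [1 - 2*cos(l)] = 2*cos(l)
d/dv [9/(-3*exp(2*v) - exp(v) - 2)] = (54*exp(v) + 9)*exp(v)/(3*exp(2*v) + exp(v) + 2)^2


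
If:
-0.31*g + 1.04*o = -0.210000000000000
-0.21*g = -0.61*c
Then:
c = 1.15494447382337*o + 0.23320994182972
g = 3.35483870967742*o + 0.67741935483871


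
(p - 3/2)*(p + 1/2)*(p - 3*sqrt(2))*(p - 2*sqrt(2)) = p^4 - 5*sqrt(2)*p^3 - p^3 + 5*sqrt(2)*p^2 + 45*p^2/4 - 12*p + 15*sqrt(2)*p/4 - 9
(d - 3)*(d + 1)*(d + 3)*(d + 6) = d^4 + 7*d^3 - 3*d^2 - 63*d - 54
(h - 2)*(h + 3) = h^2 + h - 6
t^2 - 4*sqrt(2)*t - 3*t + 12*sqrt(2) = (t - 3)*(t - 4*sqrt(2))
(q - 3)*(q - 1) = q^2 - 4*q + 3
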